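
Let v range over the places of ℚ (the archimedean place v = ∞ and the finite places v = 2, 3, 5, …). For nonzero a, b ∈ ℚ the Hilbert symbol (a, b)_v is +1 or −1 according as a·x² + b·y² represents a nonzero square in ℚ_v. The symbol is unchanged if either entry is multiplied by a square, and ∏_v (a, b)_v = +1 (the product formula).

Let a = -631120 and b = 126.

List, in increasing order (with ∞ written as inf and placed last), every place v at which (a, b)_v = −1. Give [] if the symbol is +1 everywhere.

Mod squares: a ≡ -805, b ≡ 14. Check v ∈ {∞, 2, 3, 5, 7, 23}.
v=3: a=3^0·(≡2), b=3^2·(≡2) mod 3; (2|3)=-1, (2|3)=-1; (−1)^{0·2·1}·(-1)^2·(-1)^0 = +1.
v=∞: -805 < 0 and 14 > 0  ⇒  (a,b)_∞ = +1.
v=23: a=23^1·(≡22), b=23^0·(≡11) mod 23; (22|23)=-1, (11|23)=-1; (−1)^{1·0·11}·(-1)^0·(-1)^1 = -1.
v=7: a=7^3·(≡1), b=7^1·(≡4) mod 7; (1|7)=+1, (4|7)=+1; (−1)^{3·1·3}·(+1)^1·(+1)^3 = -1.
v=5: a=5^1·(≡1), b=5^0·(≡1) mod 5; (1|5)=+1, (1|5)=+1; (−1)^{1·0·2}·(+1)^0·(+1)^1 = +1.
v=2: v_2(a)=4, v_2(b)=1; units ≡ 3, 7 (mod 8); ε·ε+αω+βω = 1·1+4·0+1·1 ≡ 0  ⇒  (a,b)_2 = +1.
Ram(-805, 14) = {7, 23}; no ℚ_7-point on the conic.

[7, 23]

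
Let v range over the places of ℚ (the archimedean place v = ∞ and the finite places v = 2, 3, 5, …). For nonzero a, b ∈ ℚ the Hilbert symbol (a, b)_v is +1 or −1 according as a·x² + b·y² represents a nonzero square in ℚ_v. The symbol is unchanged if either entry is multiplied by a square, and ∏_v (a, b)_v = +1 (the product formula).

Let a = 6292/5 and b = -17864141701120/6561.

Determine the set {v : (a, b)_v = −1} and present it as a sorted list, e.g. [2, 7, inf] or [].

[5, 13, 31, 43]

(a, b) ≡ (65, -13330) mod (ℚ^×)²; places V = {2, 3, 5, 11, 13, 31, 43, ∞}.
(a,b)_31: α=0, u≡6; β=1, v≡8 (mod 31); (6|31)=-1, (8|31)=+1; sign (−1)^0·-1^1·+1^0 = -1.
(a,b)_5: α=-1, u≡2; β=1, v≡1 (mod 5); (2|5)=-1, (1|5)=+1; sign (−1)^0·-1^1·+1^-1 = -1.
(a,b)_∞: sgn(65)=+, sgn(-13330)=−, so +1.
(a,b)_13: α=1, u≡11; β=2, v≡2 (mod 13); (11|13)=-1, (2|13)=-1; sign (−1)^0·-1^2·-1^1 = -1.
(a,b)_3: α=0, u≡2; β=-8, v≡2 (mod 3); (2|3)=-1, (2|3)=-1; sign (−1)^0·-1^-8·-1^0 = +1.
(a,b)_11: α=2, u≡6; β=2, v≡10 (mod 11); (6|11)=-1, (10|11)=-1; sign (−1)^0·-1^2·-1^2 = +1.
(a,b)_43: α=0, u≡20; β=1, v≡5 (mod 43); (20|43)=-1, (5|43)=-1; sign (−1)^0·-1^1·-1^0 = -1.
(a,b)_2: α=2, β=17; u≡1, v≡7 (mod 8); ε(u)ε(v)=0·1, αω(v)=2·0, βω(u)=17·0; sum ≡ 0  ⇒  +1.
Ram(65, -13330) = {5, 13, 31, 43}; no ℚ_5-point on the conic.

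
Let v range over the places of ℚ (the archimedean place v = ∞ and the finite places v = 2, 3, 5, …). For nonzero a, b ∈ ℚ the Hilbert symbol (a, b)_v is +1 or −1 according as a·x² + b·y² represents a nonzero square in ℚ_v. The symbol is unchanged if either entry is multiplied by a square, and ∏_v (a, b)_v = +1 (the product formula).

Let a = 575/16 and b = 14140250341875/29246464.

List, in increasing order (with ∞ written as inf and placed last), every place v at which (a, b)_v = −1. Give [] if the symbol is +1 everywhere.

[2, 23]

(a, b) ≡ (23, 203) mod (ℚ^×)²; places V = {2, 3, 5, 7, 13, 17, 23, 29, ∞}.
(a,b)_17: α=0, u≡3; β=2, v≡13 (mod 17); (3|17)=-1, (13|17)=+1; sign (−1)^0·-1^2·+1^0 = +1.
(a,b)_7: α=0, u≡4; β=1, v≡1 (mod 7); (4|7)=+1, (1|7)=+1; sign (−1)^0·+1^1·+1^0 = +1.
(a,b)_∞: sgn(23)=+, sgn(203)=+, so +1.
(a,b)_13: α=0, u≡1; β=-4, v≡6 (mod 13); (1|13)=+1, (6|13)=-1; sign (−1)^0·+1^-4·-1^0 = +1.
(a,b)_2: α=-4, β=-10; u≡7, v≡3 (mod 8); ε(u)ε(v)=1·1, αω(v)=-4·1, βω(u)=-10·0; sum ≡ 1  ⇒  -1.
(a,b)_3: α=0, u≡2; β=6, v≡2 (mod 3); (2|3)=-1, (2|3)=-1; sign (−1)^0·-1^6·-1^0 = +1.
(a,b)_29: α=0, u≡16; β=1, v≡13 (mod 29); (16|29)=+1, (13|29)=+1; sign (−1)^0·+1^1·+1^0 = +1.
(a,b)_23: α=1, u≡3; β=2, v≡11 (mod 23); (3|23)=+1, (11|23)=-1; sign (−1)^0·+1^2·-1^1 = -1.
(a,b)_5: α=2, u≡3; β=4, v≡3 (mod 5); (3|5)=-1, (3|5)=-1; sign (−1)^0·-1^4·-1^2 = +1.
|Ram(23, 203)| = 2, even; anisotropic at {2, 23}.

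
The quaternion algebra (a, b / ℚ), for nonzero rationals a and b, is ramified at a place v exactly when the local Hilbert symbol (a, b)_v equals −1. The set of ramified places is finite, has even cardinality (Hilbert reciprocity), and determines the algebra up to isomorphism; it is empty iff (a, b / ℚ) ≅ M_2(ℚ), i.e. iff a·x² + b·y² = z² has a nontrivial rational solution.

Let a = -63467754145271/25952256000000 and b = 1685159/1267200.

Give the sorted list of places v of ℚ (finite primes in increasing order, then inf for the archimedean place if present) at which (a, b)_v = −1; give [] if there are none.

[2, 11]

Mod squares: a ≡ -1309, b ≡ 2618. Check v ∈ {∞, 2, 3, 5, 7, 11, 17, 19}.
v=5: a=5^-6·(≡1), b=5^-2·(≡3) mod 5; (1|5)=+1, (3|5)=-1; (−1)^{-6·-2·2}·(+1)^-2·(-1)^-6 = +1.
v=17: a=17^5·(≡8), b=17^3·(≡1) mod 17; (8|17)=+1, (1|17)=+1; (−1)^{5·3·8}·(+1)^3·(+1)^5 = +1.
v=11: a=11^-1·(≡6), b=11^-1·(≡10) mod 11; (6|11)=-1, (10|11)=-1; (−1)^{-1·-1·5}·(-1)^-1·(-1)^-1 = -1.
v=∞: -1309 < 0 and 2618 > 0  ⇒  (a,b)_∞ = +1.
v=2: v_2(a)=-24, v_2(b)=-9; units ≡ 3, 5 (mod 8); ε·ε+αω+βω = 1·0+-24·1+-9·1 ≡ 1  ⇒  (a,b)_2 = -1.
v=7: a=7^3·(≡4), b=7^3·(≡5) mod 7; (4|7)=+1, (5|7)=-1; (−1)^{3·3·3}·(+1)^3·(-1)^3 = +1.
v=3: a=3^-2·(≡2), b=3^-2·(≡2) mod 3; (2|3)=-1, (2|3)=-1; (−1)^{-2·-2·1}·(-1)^-2·(-1)^-2 = +1.
v=19: a=19^4·(≡18), b=19^0·(≡13) mod 19; (18|19)=-1, (13|19)=-1; (−1)^{4·0·9}·(-1)^0·(-1)^4 = +1.
|Ram(-1309, 2618)| = 2, even; anisotropic at {2, 11}.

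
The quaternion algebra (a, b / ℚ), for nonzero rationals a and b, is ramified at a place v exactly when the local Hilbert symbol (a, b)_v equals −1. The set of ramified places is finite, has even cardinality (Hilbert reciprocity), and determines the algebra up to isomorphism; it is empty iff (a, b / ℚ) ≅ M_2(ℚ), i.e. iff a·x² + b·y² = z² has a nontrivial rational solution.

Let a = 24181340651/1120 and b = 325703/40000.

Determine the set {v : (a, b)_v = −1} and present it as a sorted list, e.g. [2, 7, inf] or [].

[5, 23]

(a, b) ≡ (20930, 23) mod (ℚ^×)²; places V = {2, 5, 7, 13, 17, 23, ∞}.
(a,b)_∞: sgn(20930)=+, sgn(23)=+, so +1.
(a,b)_17: α=2, u≡14; β=2, v≡12 (mod 17); (14|17)=-1, (12|17)=-1; sign (−1)^0·-1^2·-1^2 = +1.
(a,b)_2: α=-5, β=-6; u≡1, v≡7 (mod 8); ε(u)ε(v)=0·1, αω(v)=-5·0, βω(u)=-6·0; sum ≡ 0  ⇒  +1.
(a,b)_13: α=1, u≡6; β=0, v≡12 (mod 13); (6|13)=-1, (12|13)=+1; sign (−1)^0·-1^0·+1^1 = +1.
(a,b)_23: α=5, u≡12; β=1, v≡13 (mod 23); (12|23)=+1, (13|23)=+1; sign (−1)^1·+1^1·+1^5 = -1.
(a,b)_7: α=-1, u≡1; β=2, v≡2 (mod 7); (1|7)=+1, (2|7)=+1; sign (−1)^0·+1^2·+1^-1 = +1.
(a,b)_5: α=-1, u≡4; β=-4, v≡2 (mod 5); (4|5)=+1, (2|5)=-1; sign (−1)^0·+1^-4·-1^-1 = -1.
|Ram(20930, 23)| = 2, even; anisotropic at {5, 23}.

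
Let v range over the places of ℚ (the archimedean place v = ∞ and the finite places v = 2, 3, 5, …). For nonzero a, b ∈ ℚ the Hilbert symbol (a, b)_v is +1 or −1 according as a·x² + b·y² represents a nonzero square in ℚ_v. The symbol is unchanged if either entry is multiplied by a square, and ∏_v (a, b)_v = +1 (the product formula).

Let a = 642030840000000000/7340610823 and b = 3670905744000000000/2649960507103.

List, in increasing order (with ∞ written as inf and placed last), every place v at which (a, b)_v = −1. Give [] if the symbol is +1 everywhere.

(a, b) ≡ (357, 70) mod (ℚ^×)²; places V = {2, 3, 5, 7, 11, 13, 17, 19, 47, 53, ∞}.
(a,b)_7: α=-1, u≡4; β=-1, v≡3 (mod 7); (4|7)=+1, (3|7)=-1; sign (−1)^1·+1^-1·-1^-1 = +1.
(a,b)_47: α=-2, u≡34; β=-2, v≡19 (mod 47); (34|47)=+1, (19|47)=-1; sign (−1)^0·+1^-2·-1^-2 = +1.
(a,b)_∞: sgn(357)=+, sgn(70)=+, so +1.
(a,b)_5: α=10, u≡2; β=9, v≡1 (mod 5); (2|5)=-1, (1|5)=+1; sign (−1)^0·-1^9·+1^10 = -1.
(a,b)_2: α=12, β=13; u≡5, v≡3 (mod 8); ε(u)ε(v)=0·1, αω(v)=12·1, βω(u)=13·1; sum ≡ 1  ⇒  -1.
(a,b)_13: α=-2, u≡5; β=-2, v≡5 (mod 13); (5|13)=-1, (5|13)=-1; sign (−1)^0·-1^-2·-1^-2 = +1.
(a,b)_3: α=3, u≡2; β=8, v≡1 (mod 3); (2|3)=-1, (1|3)=+1; sign (−1)^0·-1^8·+1^3 = +1.
(a,b)_11: α=2, u≡9; β=2, v≡3 (mod 11); (9|11)=+1, (3|11)=+1; sign (−1)^0·+1^2·+1^2 = +1.
(a,b)_17: α=3, u≡13; β=2, v≡15 (mod 17); (13|17)=+1, (15|17)=+1; sign (−1)^0·+1^2·+1^3 = +1.
(a,b)_53: α=-2, u≡35; β=-2, v≡28 (mod 53); (35|53)=-1, (28|53)=+1; sign (−1)^0·-1^-2·+1^-2 = +1.
(a,b)_19: α=0, u≡3; β=-2, v≡10 (mod 19); (3|19)=-1, (10|19)=-1; sign (−1)^0·-1^-2·-1^0 = +1.
Ram(357, 70) = {2, 5}; no ℚ_2-point on the conic.

[2, 5]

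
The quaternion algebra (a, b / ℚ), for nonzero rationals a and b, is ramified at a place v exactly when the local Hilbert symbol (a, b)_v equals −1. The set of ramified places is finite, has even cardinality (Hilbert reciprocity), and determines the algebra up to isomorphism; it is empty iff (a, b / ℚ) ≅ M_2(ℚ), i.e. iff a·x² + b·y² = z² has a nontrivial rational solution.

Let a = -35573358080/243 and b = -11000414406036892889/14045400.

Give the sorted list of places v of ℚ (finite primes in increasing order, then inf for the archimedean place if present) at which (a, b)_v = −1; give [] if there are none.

[41, inf]

Mod squares: a ≡ -495690, b ≡ -246. Check v ∈ {∞, 2, 3, 5, 13, 17, 23, 29, 31, 41, 47}.
v=3: a=3^-5·(≡1), b=3^-5·(≡2) mod 3; (1|3)=+1, (2|3)=-1; (−1)^{-5·-5·1}·(+1)^-5·(-1)^-5 = +1.
v=29: a=29^2·(≡13), b=29^2·(≡17) mod 29; (13|29)=+1, (17|29)=-1; (−1)^{2·2·14}·(+1)^2·(-1)^2 = +1.
v=5: a=5^1·(≡3), b=5^-2·(≡1) mod 5; (3|5)=-1, (1|5)=+1; (−1)^{1·-2·2}·(-1)^-2·(+1)^1 = +1.
v=41: a=41^1·(≡20), b=41^3·(≡11) mod 41; (20|41)=+1, (11|41)=-1; (−1)^{1·3·20}·(+1)^3·(-1)^1 = -1.
v=2: v_2(a)=9, v_2(b)=-3; units ≡ 3, 5 (mod 8); ε·ε+αω+βω = 1·0+9·1+-3·1 ≡ 0  ⇒  (a,b)_2 = +1.
v=13: a=13^1·(≡10), b=13^2·(≡3) mod 13; (10|13)=+1, (3|13)=+1; (−1)^{1·2·6}·(+1)^2·(+1)^1 = +1.
v=17: a=17^0·(≡16), b=17^-2·(≡8) mod 17; (16|17)=+1, (8|17)=+1; (−1)^{0·-2·8}·(+1)^-2·(+1)^0 = +1.
v=47: a=47^0·(≡5), b=47^2·(≡34) mod 47; (5|47)=-1, (34|47)=+1; (−1)^{0·2·23}·(-1)^2·(+1)^0 = +1.
v=∞: -495690 < 0 and -246 < 0  ⇒  (a,b)_∞ = -1.
v=31: a=31^1·(≡12), b=31^2·(≡9) mod 31; (12|31)=-1, (9|31)=+1; (−1)^{1·2·15}·(-1)^2·(+1)^1 = +1.
v=23: a=23^0·(≡6), b=23^2·(≡14) mod 23; (6|23)=+1, (14|23)=-1; (−1)^{0·2·11}·(+1)^2·(-1)^0 = +1.
|Ram(-495690, -246)| = 2, even; anisotropic at {41, ∞}.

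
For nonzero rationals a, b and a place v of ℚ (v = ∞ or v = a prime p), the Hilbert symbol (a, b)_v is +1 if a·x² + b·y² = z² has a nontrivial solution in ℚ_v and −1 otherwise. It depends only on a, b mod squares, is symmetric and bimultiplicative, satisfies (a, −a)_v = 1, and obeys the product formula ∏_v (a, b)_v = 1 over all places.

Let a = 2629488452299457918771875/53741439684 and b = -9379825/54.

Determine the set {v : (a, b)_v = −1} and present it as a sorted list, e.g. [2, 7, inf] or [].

[2, 5, 13, 31]

Mod squares: a ≡ 115, b ≡ -45942. Check v ∈ {∞, 2, 3, 5, 7, 13, 19, 23, 31, 47, 53}.
v=2: v_2(a)=-2, v_2(b)=-1; units ≡ 3, 5 (mod 8); ε·ε+αω+βω = 1·0+-2·1+-1·1 ≡ 1  ⇒  (a,b)_2 = -1.
v=31: a=31^2·(≡11), b=31^1·(≡29) mod 31; (11|31)=-1, (29|31)=-1; (−1)^{2·1·15}·(-1)^1·(-1)^2 = -1.
v=23: a=23^1·(≡14), b=23^0·(≡13) mod 23; (14|23)=-1, (13|23)=+1; (−1)^{1·0·11}·(-1)^0·(+1)^1 = +1.
v=53: a=53^-2·(≡9), b=53^0·(≡9) mod 53; (9|53)=+1, (9|53)=+1; (−1)^{-2·0·26}·(+1)^0·(+1)^-2 = +1.
v=3: a=3^-14·(≡1), b=3^-3·(≡1) mod 3; (1|3)=+1, (1|3)=+1; (−1)^{-14·-3·1}·(+1)^-3·(+1)^-14 = +1.
v=∞: 115 > 0 and -45942 < 0  ⇒  (a,b)_∞ = +1.
v=13: a=13^2·(≡5), b=13^1·(≡7) mod 13; (5|13)=-1, (7|13)=-1; (−1)^{2·1·6}·(-1)^1·(-1)^2 = -1.
v=7: a=7^10·(≡5), b=7^2·(≡5) mod 7; (5|7)=-1, (5|7)=-1; (−1)^{10·2·3}·(-1)^2·(-1)^10 = +1.
v=47: a=47^2·(≡12), b=47^0·(≡42) mod 47; (12|47)=+1, (42|47)=+1; (−1)^{2·0·23}·(+1)^0·(+1)^2 = +1.
v=5: a=5^5·(≡3), b=5^2·(≡3) mod 5; (3|5)=-1, (3|5)=-1; (−1)^{5·2·2}·(-1)^2·(-1)^5 = -1.
v=19: a=19^2·(≡17), b=19^1·(≡12) mod 19; (17|19)=+1, (12|19)=-1; (−1)^{2·1·9}·(+1)^1·(-1)^2 = +1.
(115, -45942 / ℚ) ramifies at {2, 5, 13, 31}: a division algebra.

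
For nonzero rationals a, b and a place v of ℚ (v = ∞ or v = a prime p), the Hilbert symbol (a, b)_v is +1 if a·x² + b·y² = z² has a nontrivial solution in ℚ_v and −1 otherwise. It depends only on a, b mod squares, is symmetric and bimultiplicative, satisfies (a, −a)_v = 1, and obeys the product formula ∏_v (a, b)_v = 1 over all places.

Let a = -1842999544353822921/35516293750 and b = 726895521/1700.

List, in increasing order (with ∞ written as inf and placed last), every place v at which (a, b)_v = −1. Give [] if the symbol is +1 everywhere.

(a, b) ≡ (-14630, 17) mod (ℚ^×)²; places V = {2, 3, 5, 7, 11, 17, 19, 43, 53, ∞}.
(a,b)_∞: sgn(-14630)=−, sgn(17)=+, so +1.
(a,b)_17: α=-2, u≡7; β=-1, v≡8 (mod 17); (7|17)=-1, (8|17)=+1; sign (−1)^0·-1^-1·+1^-2 = -1.
(a,b)_53: α=-2, u≡23; β=0, v≡11 (mod 53); (23|53)=-1, (11|53)=+1; sign (−1)^0·-1^0·+1^-2 = +1.
(a,b)_5: α=-5, u≡1; β=-2, v≡2 (mod 5); (1|5)=+1, (2|5)=-1; sign (−1)^0·+1^-2·-1^-5 = -1.
(a,b)_3: α=10, u≡1; β=2, v≡2 (mod 3); (1|3)=+1, (2|3)=-1; sign (−1)^0·+1^2·-1^10 = +1.
(a,b)_2: α=-1, β=-2; u≡5, v≡1 (mod 8); ε(u)ε(v)=0·0, αω(v)=-1·0, βω(u)=-2·1; sum ≡ 0  ⇒  +1.
(a,b)_19: α=3, u≡4; β=2, v≡4 (mod 19); (4|19)=+1, (4|19)=+1; sign (−1)^0·+1^2·+1^3 = +1.
(a,b)_7: α=-1, u≡6; β=0, v≡5 (mod 7); (6|7)=-1, (5|7)=-1; sign (−1)^0·-1^0·-1^-1 = -1.
(a,b)_43: α=4, u≡42; β=2, v≡1 (mod 43); (42|43)=-1, (1|43)=+1; sign (−1)^0·-1^2·+1^4 = +1.
(a,b)_11: α=3, u≡9; β=2, v≡8 (mod 11); (9|11)=+1, (8|11)=-1; sign (−1)^0·+1^2·-1^3 = -1.
Ram(-14630, 17) = {5, 7, 11, 17}; no ℚ_5-point on the conic.

[5, 7, 11, 17]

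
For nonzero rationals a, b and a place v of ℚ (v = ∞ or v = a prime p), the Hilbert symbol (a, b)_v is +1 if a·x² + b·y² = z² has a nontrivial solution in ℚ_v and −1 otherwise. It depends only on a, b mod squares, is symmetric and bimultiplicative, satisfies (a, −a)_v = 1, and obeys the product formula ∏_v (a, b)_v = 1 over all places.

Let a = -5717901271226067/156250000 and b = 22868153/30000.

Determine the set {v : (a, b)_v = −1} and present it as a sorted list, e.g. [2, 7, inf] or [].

(a, b) ≡ (-3, 11571) mod (ℚ^×)²; places V = {2, 3, 5, 7, 11, 19, 29, ∞}.
(a,b)_7: α=8, u≡2; β=3, v≡2 (mod 7); (2|7)=+1, (2|7)=+1; sign (−1)^0·+1^3·+1^8 = +1.
(a,b)_5: α=-10, u≡3; β=-4, v≡1 (mod 5); (3|5)=-1, (1|5)=+1; sign (−1)^0·-1^-4·+1^-10 = +1.
(a,b)_3: α=3, u≡2; β=-1, v≡2 (mod 3); (2|3)=-1, (2|3)=-1; sign (−1)^1·-1^-1·-1^3 = -1.
(a,b)_∞: sgn(-3)=−, sgn(11571)=+, so +1.
(a,b)_29: α=2, u≡11; β=1, v≡22 (mod 29); (11|29)=-1, (22|29)=+1; sign (−1)^0·-1^1·+1^2 = -1.
(a,b)_19: α=2, u≡9; β=1, v≡6 (mod 19); (9|19)=+1, (6|19)=+1; sign (−1)^0·+1^1·+1^2 = +1.
(a,b)_2: α=-4, β=-4; u≡5, v≡3 (mod 8); ε(u)ε(v)=0·1, αω(v)=-4·1, βω(u)=-4·1; sum ≡ 0  ⇒  +1.
(a,b)_11: α=2, u≡2; β=2, v≡8 (mod 11); (2|11)=-1, (8|11)=-1; sign (−1)^0·-1^2·-1^2 = +1.
|Ram(-3, 11571)| = 2, even; anisotropic at {3, 29}.

[3, 29]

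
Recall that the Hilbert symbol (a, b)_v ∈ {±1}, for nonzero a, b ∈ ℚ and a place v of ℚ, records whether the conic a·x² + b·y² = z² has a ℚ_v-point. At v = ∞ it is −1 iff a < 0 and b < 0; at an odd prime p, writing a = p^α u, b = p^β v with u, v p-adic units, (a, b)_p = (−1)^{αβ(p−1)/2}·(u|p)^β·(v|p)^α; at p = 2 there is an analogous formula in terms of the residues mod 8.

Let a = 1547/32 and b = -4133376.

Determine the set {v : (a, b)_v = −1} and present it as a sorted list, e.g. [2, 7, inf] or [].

[7, 13]

(a, b) ≡ (3094, -1794) mod (ℚ^×)²; places V = {2, 3, 7, 13, 17, 23, ∞}.
(a,b)_23: α=0, u≡16; β=1, v≡10 (mod 23); (16|23)=+1, (10|23)=-1; sign (−1)^0·+1^1·-1^0 = +1.
(a,b)_13: α=1, u≡9; β=1, v≡2 (mod 13); (9|13)=+1, (2|13)=-1; sign (−1)^0·+1^1·-1^1 = -1.
(a,b)_3: α=0, u≡1; β=3, v≡2 (mod 3); (1|3)=+1, (2|3)=-1; sign (−1)^0·+1^3·-1^0 = +1.
(a,b)_17: α=1, u≡14; β=0, v≡4 (mod 17); (14|17)=-1, (4|17)=+1; sign (−1)^0·-1^0·+1^1 = +1.
(a,b)_∞: sgn(3094)=+, sgn(-1794)=−, so +1.
(a,b)_7: α=1, u≡1; β=0, v≡5 (mod 7); (1|7)=+1, (5|7)=-1; sign (−1)^0·+1^0·-1^1 = -1.
(a,b)_2: α=-5, β=9; u≡3, v≡7 (mod 8); ε(u)ε(v)=1·1, αω(v)=-5·0, βω(u)=9·1; sum ≡ 0  ⇒  +1.
|Ram(3094, -1794)| = 2, even; anisotropic at {7, 13}.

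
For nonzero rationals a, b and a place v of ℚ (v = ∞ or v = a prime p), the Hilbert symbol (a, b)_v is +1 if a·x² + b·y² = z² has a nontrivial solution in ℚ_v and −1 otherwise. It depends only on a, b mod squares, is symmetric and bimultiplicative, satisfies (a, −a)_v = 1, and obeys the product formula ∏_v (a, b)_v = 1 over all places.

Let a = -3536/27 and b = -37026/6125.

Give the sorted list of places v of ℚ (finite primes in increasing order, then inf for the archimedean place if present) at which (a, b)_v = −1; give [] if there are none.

(a, b) ≡ (-663, -170) mod (ℚ^×)²; places V = {2, 3, 5, 7, 11, 13, 17, ∞}.
(a,b)_2: α=4, β=1; u≡1, v≡3 (mod 8); ε(u)ε(v)=0·1, αω(v)=4·1, βω(u)=1·0; sum ≡ 0  ⇒  +1.
(a,b)_5: α=0, u≡2; β=-3, v≡1 (mod 5); (2|5)=-1, (1|5)=+1; sign (−1)^0·-1^-3·+1^0 = -1.
(a,b)_7: α=0, u≡1; β=-2, v≡3 (mod 7); (1|7)=+1, (3|7)=-1; sign (−1)^0·+1^-2·-1^0 = +1.
(a,b)_17: α=1, u≡3; β=1, v≡3 (mod 17); (3|17)=-1, (3|17)=-1; sign (−1)^0·-1^1·-1^1 = +1.
(a,b)_3: α=-3, u≡1; β=2, v≡1 (mod 3); (1|3)=+1, (1|3)=+1; sign (−1)^0·+1^2·+1^-3 = +1.
(a,b)_13: α=1, u≡1; β=0, v≡12 (mod 13); (1|13)=+1, (12|13)=+1; sign (−1)^0·+1^0·+1^1 = +1.
(a,b)_∞: sgn(-663)=−, sgn(-170)=−, so -1.
(a,b)_11: α=0, u≡10; β=2, v≡10 (mod 11); (10|11)=-1, (10|11)=-1; sign (−1)^0·-1^2·-1^0 = +1.
(-663, -170 / ℚ) ramifies at {5, ∞}: a division algebra.

[5, inf]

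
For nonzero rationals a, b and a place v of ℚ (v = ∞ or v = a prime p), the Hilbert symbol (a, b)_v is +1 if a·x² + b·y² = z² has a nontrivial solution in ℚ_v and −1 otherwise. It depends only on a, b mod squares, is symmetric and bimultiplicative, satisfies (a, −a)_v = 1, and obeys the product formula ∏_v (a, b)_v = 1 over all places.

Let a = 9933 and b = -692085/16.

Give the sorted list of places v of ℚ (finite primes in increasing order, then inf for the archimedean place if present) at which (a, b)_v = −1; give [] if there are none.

(a, b) ≡ (9933, -692085) mod (ℚ^×)²; places V = {2, 3, 5, 7, 11, 29, 37, 43, ∞}.
(a,b)_5: α=0, u≡3; β=1, v≡3 (mod 5); (3|5)=-1, (3|5)=-1; sign (−1)^0·-1^1·-1^0 = -1.
(a,b)_37: α=0, u≡17; β=1, v≡8 (mod 37); (17|37)=-1, (8|37)=-1; sign (−1)^0·-1^1·-1^0 = -1.
(a,b)_11: α=1, u≡1; β=0, v≡7 (mod 11); (1|11)=+1, (7|11)=-1; sign (−1)^0·+1^0·-1^1 = -1.
(a,b)_43: α=1, u≡16; β=1, v≡18 (mod 43); (16|43)=+1, (18|43)=-1; sign (−1)^1·+1^1·-1^1 = +1.
(a,b)_29: α=0, u≡15; β=1, v≡11 (mod 29); (15|29)=-1, (11|29)=-1; sign (−1)^0·-1^1·-1^0 = -1.
(a,b)_∞: sgn(9933)=+, sgn(-692085)=−, so +1.
(a,b)_7: α=1, u≡5; β=0, v≡6 (mod 7); (5|7)=-1, (6|7)=-1; sign (−1)^0·-1^0·-1^1 = -1.
(a,b)_3: α=1, u≡2; β=1, v≡2 (mod 3); (2|3)=-1, (2|3)=-1; sign (−1)^1·-1^1·-1^1 = -1.
(a,b)_2: α=0, β=-4; u≡5, v≡3 (mod 8); ε(u)ε(v)=0·1, αω(v)=0·1, βω(u)=-4·1; sum ≡ 0  ⇒  +1.
|Ram(9933, -692085)| = 6, even; anisotropic at {3, 5, 7, 11, 29, 37}.

[3, 5, 7, 11, 29, 37]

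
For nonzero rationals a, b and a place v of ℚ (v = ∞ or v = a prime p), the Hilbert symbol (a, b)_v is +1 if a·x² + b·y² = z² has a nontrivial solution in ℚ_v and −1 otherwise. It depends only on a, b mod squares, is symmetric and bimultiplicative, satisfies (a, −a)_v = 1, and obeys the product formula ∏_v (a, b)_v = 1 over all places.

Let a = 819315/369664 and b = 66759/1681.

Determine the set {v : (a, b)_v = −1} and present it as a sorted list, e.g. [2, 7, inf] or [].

Mod squares: a ≡ 35, b ≡ 231. Check v ∈ {∞, 2, 3, 5, 7, 11, 17, 19, 41}.
v=17: a=17^2·(≡4), b=17^2·(≡12) mod 17; (4|17)=+1, (12|17)=-1; (−1)^{2·2·8}·(+1)^2·(-1)^2 = +1.
v=7: a=7^1·(≡5), b=7^1·(≡3) mod 7; (5|7)=-1, (3|7)=-1; (−1)^{1·1·3}·(-1)^1·(-1)^1 = -1.
v=2: v_2(a)=-10, v_2(b)=0; units ≡ 3, 7 (mod 8); ε·ε+αω+βω = 1·1+-10·0+0·1 ≡ 1  ⇒  (a,b)_2 = -1.
v=41: a=41^0·(≡22), b=41^-2·(≡11) mod 41; (22|41)=-1, (11|41)=-1; (−1)^{0·-2·20}·(-1)^-2·(-1)^0 = +1.
v=5: a=5^1·(≡2), b=5^0·(≡4) mod 5; (2|5)=-1, (4|5)=+1; (−1)^{1·0·2}·(-1)^0·(+1)^1 = +1.
v=19: a=19^-2·(≡11), b=19^0·(≡14) mod 19; (11|19)=+1, (14|19)=-1; (−1)^{-2·0·9}·(+1)^0·(-1)^-2 = +1.
v=∞: 35 > 0 and 231 > 0  ⇒  (a,b)_∞ = +1.
v=11: a=11^0·(≡10), b=11^1·(≡7) mod 11; (10|11)=-1, (7|11)=-1; (−1)^{0·1·5}·(-1)^1·(-1)^0 = -1.
v=3: a=3^4·(≡2), b=3^1·(≡2) mod 3; (2|3)=-1, (2|3)=-1; (−1)^{4·1·1}·(-1)^1·(-1)^4 = -1.
(35, 231 / ℚ) ramifies at {2, 3, 7, 11}: a division algebra.

[2, 3, 7, 11]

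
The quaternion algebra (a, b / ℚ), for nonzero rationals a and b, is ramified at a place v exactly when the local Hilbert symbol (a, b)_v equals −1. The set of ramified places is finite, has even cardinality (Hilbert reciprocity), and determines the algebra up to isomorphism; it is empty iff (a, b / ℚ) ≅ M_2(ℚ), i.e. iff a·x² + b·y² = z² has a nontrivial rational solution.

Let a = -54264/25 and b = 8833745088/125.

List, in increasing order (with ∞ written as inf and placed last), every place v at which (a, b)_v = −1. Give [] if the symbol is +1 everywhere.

[3, 19]

Mod squares: a ≡ -13566, b ≡ 15. Check v ∈ {∞, 2, 3, 5, 7, 17, 19}.
v=2: v_2(a)=3, v_2(b)=6; units ≡ 1, 7 (mod 8); ε·ε+αω+βω = 0·1+3·0+6·0 ≡ 0  ⇒  (a,b)_2 = +1.
v=7: a=7^1·(≡1), b=7^2·(≡1) mod 7; (1|7)=+1, (1|7)=+1; (−1)^{1·2·3}·(+1)^2·(+1)^1 = +1.
v=5: a=5^-2·(≡1), b=5^-3·(≡3) mod 5; (1|5)=+1, (3|5)=-1; (−1)^{-2·-3·2}·(+1)^-3·(-1)^-2 = +1.
v=3: a=3^1·(≡2), b=3^3·(≡2) mod 3; (2|3)=-1, (2|3)=-1; (−1)^{1·3·1}·(-1)^3·(-1)^1 = -1.
v=19: a=19^1·(≡18), b=19^2·(≡15) mod 19; (18|19)=-1, (15|19)=-1; (−1)^{1·2·9}·(-1)^2·(-1)^1 = -1.
v=17: a=17^1·(≡9), b=17^2·(≡8) mod 17; (9|17)=+1, (8|17)=+1; (−1)^{1·2·8}·(+1)^2·(+1)^1 = +1.
v=∞: -13566 < 0 and 15 > 0  ⇒  (a,b)_∞ = +1.
(-13566, 15 / ℚ) ramifies at {3, 19}: a division algebra.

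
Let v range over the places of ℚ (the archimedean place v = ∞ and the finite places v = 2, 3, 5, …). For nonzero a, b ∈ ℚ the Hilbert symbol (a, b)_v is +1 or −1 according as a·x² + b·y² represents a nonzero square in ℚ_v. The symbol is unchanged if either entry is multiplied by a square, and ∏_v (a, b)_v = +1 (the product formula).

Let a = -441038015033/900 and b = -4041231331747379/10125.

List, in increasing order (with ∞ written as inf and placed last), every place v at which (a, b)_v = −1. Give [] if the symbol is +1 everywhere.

[5, 11, 31, inf]

(a, b) ≡ (-713, -666655) mod (ℚ^×)²; places V = {2, 3, 5, 7, 11, 17, 19, 23, 31, ∞}.
(a,b)_23: α=1, u≡21; β=1, v≡3 (mod 23); (21|23)=-1, (3|23)=+1; sign (−1)^1·-1^1·+1^1 = +1.
(a,b)_7: α=2, u≡4; β=4, v≡1 (mod 7); (4|7)=+1, (1|7)=+1; sign (−1)^0·+1^4·+1^2 = +1.
(a,b)_11: α=2, u≡8; β=3, v≡3 (mod 11); (8|11)=-1, (3|11)=+1; sign (−1)^0·-1^3·+1^2 = -1.
(a,b)_∞: sgn(-713)=−, sgn(-666655)=−, so -1.
(a,b)_17: α=2, u≡16; β=3, v≡8 (mod 17); (16|17)=+1, (8|17)=+1; sign (−1)^0·+1^3·+1^2 = +1.
(a,b)_3: α=-2, u≡1; β=-4, v≡2 (mod 3); (1|3)=+1, (2|3)=-1; sign (−1)^0·+1^-4·-1^-2 = +1.
(a,b)_2: α=-2, β=0; u≡7, v≡1 (mod 8); ε(u)ε(v)=1·0, αω(v)=-2·0, βω(u)=0·0; sum ≡ 0  ⇒  +1.
(a,b)_19: α=2, u≡16; β=2, v≡5 (mod 19); (16|19)=+1, (5|19)=+1; sign (−1)^0·+1^2·+1^2 = +1.
(a,b)_31: α=1, u≡28; β=1, v≡20 (mod 31); (28|31)=+1, (20|31)=+1; sign (−1)^1·+1^1·+1^1 = -1.
(a,b)_5: α=-2, u≡2; β=-3, v≡1 (mod 5); (2|5)=-1, (1|5)=+1; sign (−1)^0·-1^-3·+1^-2 = -1.
(-713, -666655 / ℚ) ramifies at {5, 11, 31, ∞}: a division algebra.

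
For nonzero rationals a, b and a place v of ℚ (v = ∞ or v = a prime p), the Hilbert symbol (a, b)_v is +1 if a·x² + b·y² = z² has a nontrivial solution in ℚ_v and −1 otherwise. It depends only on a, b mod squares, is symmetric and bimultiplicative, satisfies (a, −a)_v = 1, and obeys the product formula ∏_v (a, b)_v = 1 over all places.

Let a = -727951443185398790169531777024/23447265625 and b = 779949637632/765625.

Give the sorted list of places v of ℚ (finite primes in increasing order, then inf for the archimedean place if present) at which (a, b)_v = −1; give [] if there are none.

(a, b) ≡ (-634106, 407) mod (ℚ^×)²; places V = {2, 3, 5, 7, 11, 17, 19, 37, 41, ∞}.
(a,b)_7: α=-4, u≡6; β=-2, v≡4 (mod 7); (6|7)=-1, (4|7)=+1; sign (−1)^0·-1^-2·+1^-4 = +1.
(a,b)_41: α=1, u≡10; β=0, v≡7 (mod 41); (10|41)=+1, (7|41)=-1; sign (−1)^0·+1^0·-1^1 = -1.
(a,b)_∞: sgn(-634106)=−, sgn(407)=+, so +1.
(a,b)_3: α=4, u≡1; β=4, v≡2 (mod 3); (1|3)=+1, (2|3)=-1; sign (−1)^0·+1^4·-1^4 = +1.
(a,b)_11: α=1, u≡1; β=1, v≡3 (mod 11); (1|11)=+1, (3|11)=+1; sign (−1)^1·+1^1·+1^1 = -1.
(a,b)_37: α=3, u≡10; β=1, v≡36 (mod 37); (10|37)=+1, (36|37)=+1; sign (−1)^0·+1^1·+1^3 = +1.
(a,b)_19: α=5, u≡7; β=2, v≡10 (mod 19); (7|19)=+1, (10|19)=-1; sign (−1)^0·+1^2·-1^5 = -1.
(a,b)_5: α=-10, u≡1; β=-6, v≡3 (mod 5); (1|5)=+1, (3|5)=-1; sign (−1)^0·+1^-6·-1^-10 = +1.
(a,b)_17: α=2, u≡7; β=0, v≡13 (mod 17); (7|17)=-1, (13|17)=+1; sign (−1)^0·-1^0·+1^2 = +1.
(a,b)_2: α=39, β=16; u≡3, v≡7 (mod 8); ε(u)ε(v)=1·1, αω(v)=39·0, βω(u)=16·1; sum ≡ 1  ⇒  -1.
Ram(-634106, 407) = {2, 11, 19, 41}; no ℚ_2-point on the conic.

[2, 11, 19, 41]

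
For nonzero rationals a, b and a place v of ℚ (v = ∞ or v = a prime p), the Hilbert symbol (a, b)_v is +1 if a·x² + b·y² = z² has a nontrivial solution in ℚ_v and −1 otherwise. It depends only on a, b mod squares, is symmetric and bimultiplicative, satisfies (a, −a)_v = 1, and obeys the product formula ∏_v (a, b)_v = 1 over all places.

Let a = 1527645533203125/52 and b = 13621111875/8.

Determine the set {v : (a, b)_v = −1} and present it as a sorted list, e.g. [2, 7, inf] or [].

Mod squares: a ≡ 1105, b ≡ 38. Check v ∈ {∞, 2, 3, 5, 7, 13, 17, 19}.
v=7: a=7^2·(≡5), b=7^2·(≡3) mod 7; (5|7)=-1, (3|7)=-1; (−1)^{2·2·3}·(-1)^2·(-1)^2 = +1.
v=∞: 1105 > 0 and 38 > 0  ⇒  (a,b)_∞ = +1.
v=5: a=5^9·(≡4), b=5^4·(≡3) mod 5; (4|5)=+1, (3|5)=-1; (−1)^{9·4·2}·(+1)^4·(-1)^9 = -1.
v=13: a=13^-1·(≡6), b=13^0·(≡9) mod 13; (6|13)=-1, (9|13)=+1; (−1)^{-1·0·6}·(-1)^0·(+1)^-1 = +1.
v=19: a=19^2·(≡14), b=19^1·(≡2) mod 19; (14|19)=-1, (2|19)=-1; (−1)^{2·1·9}·(-1)^1·(-1)^2 = -1.
v=3: a=3^2·(≡1), b=3^4·(≡2) mod 3; (1|3)=+1, (2|3)=-1; (−1)^{2·4·1}·(+1)^4·(-1)^2 = +1.
v=2: v_2(a)=-2, v_2(b)=-3; units ≡ 1, 3 (mod 8); ε·ε+αω+βω = 0·1+-2·1+-3·0 ≡ 0  ⇒  (a,b)_2 = +1.
v=17: a=17^3·(≡3), b=17^2·(≡9) mod 17; (3|17)=-1, (9|17)=+1; (−1)^{3·2·8}·(-1)^2·(+1)^3 = +1.
|Ram(1105, 38)| = 2, even; anisotropic at {5, 19}.

[5, 19]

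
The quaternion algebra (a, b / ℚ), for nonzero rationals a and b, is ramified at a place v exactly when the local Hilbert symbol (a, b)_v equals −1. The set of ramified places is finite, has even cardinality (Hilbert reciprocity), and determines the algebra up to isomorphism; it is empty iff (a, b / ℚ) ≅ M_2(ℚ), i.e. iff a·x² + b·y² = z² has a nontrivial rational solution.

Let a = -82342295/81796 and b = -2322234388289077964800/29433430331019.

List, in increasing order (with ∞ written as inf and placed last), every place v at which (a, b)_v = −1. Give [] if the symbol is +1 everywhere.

Mod squares: a ≡ -95, b ≡ -2208437. Check v ∈ {∞, 2, 3, 5, 7, 11, 13, 19, 23, 29, 31, 41, 43}.
v=11: a=11^-2·(≡4), b=11^-3·(≡3) mod 11; (4|11)=+1, (3|11)=+1; (−1)^{-2·-3·5}·(+1)^-3·(+1)^-2 = +1.
v=41: a=41^0·(≡14), b=41^-2·(≡12) mod 41; (14|41)=-1, (12|41)=-1; (−1)^{0·-2·20}·(-1)^-2·(-1)^0 = +1.
v=3: a=3^0·(≡1), b=3^-4·(≡1) mod 3; (1|3)=+1, (1|3)=+1; (−1)^{0·-4·1}·(+1)^-4·(+1)^0 = +1.
v=13: a=13^-2·(≡10), b=13^-2·(≡9) mod 13; (10|13)=+1, (9|13)=+1; (−1)^{-2·-2·6}·(+1)^-2·(+1)^-2 = +1.
v=5: a=5^1·(≡1), b=5^2·(≡2) mod 5; (1|5)=+1, (2|5)=-1; (−1)^{1·2·2}·(+1)^2·(-1)^1 = -1.
v=∞: -95 < 0 and -2208437 < 0  ⇒  (a,b)_∞ = -1.
v=7: a=7^4·(≡5), b=7^5·(≡6) mod 7; (5|7)=-1, (6|7)=-1; (−1)^{4·5·3}·(-1)^5·(-1)^4 = -1.
v=29: a=29^0·(≡10), b=29^1·(≡28) mod 29; (10|29)=-1, (28|29)=+1; (−1)^{0·1·14}·(-1)^1·(+1)^0 = -1.
v=2: v_2(a)=-2, v_2(b)=12; units ≡ 1, 3 (mod 8); ε·ε+αω+βω = 0·1+-2·1+12·0 ≡ 0  ⇒  (a,b)_2 = +1.
v=43: a=43^0·(≡34), b=43^1·(≡29) mod 43; (34|43)=-1, (29|43)=-1; (−1)^{0·1·21}·(-1)^1·(-1)^0 = -1.
v=19: a=19^3·(≡3), b=19^6·(≡1) mod 19; (3|19)=-1, (1|19)=+1; (−1)^{3·6·9}·(-1)^6·(+1)^3 = +1.
v=31: a=31^0·(≡24), b=31^-2·(≡12) mod 31; (24|31)=-1, (12|31)=-1; (−1)^{0·-2·15}·(-1)^-2·(-1)^0 = +1.
v=23: a=23^0·(≡15), b=23^1·(≡2) mod 23; (15|23)=-1, (2|23)=+1; (−1)^{0·1·11}·(-1)^1·(+1)^0 = -1.
|Ram(-95, -2208437)| = 6, even; anisotropic at {5, 7, 23, 29, 43, ∞}.

[5, 7, 23, 29, 43, inf]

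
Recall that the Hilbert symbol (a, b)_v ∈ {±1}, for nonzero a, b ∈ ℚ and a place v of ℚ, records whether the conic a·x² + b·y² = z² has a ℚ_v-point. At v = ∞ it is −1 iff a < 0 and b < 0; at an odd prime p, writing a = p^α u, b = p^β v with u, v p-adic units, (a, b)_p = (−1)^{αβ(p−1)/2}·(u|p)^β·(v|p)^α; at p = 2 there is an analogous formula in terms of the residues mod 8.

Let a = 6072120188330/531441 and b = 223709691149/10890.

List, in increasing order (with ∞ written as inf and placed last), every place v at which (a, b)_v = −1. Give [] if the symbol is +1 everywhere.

[2, 5, 17, 19]

Mod squares: a ≡ 170, b ≡ 22610. Check v ∈ {∞, 2, 3, 5, 7, 11, 17, 19, 29}.
v=7: a=7^6·(≡1), b=7^7·(≡3) mod 7; (1|7)=+1, (3|7)=-1; (−1)^{6·7·3}·(+1)^7·(-1)^6 = +1.
v=29: a=29^2·(≡13), b=29^2·(≡8) mod 29; (13|29)=+1, (8|29)=-1; (−1)^{2·2·14}·(+1)^2·(-1)^2 = +1.
v=11: a=11^0·(≡1), b=11^-2·(≡5) mod 11; (1|11)=+1, (5|11)=+1; (−1)^{0·-2·5}·(+1)^-2·(+1)^0 = +1.
v=5: a=5^1·(≡1), b=5^-1·(≡3) mod 5; (1|5)=+1, (3|5)=-1; (−1)^{1·-1·2}·(+1)^-1·(-1)^1 = -1.
v=17: a=17^1·(≡6), b=17^1·(≡9) mod 17; (6|17)=-1, (9|17)=+1; (−1)^{1·1·8}·(-1)^1·(+1)^1 = -1.
v=3: a=3^-12·(≡2), b=3^-2·(≡2) mod 3; (2|3)=-1, (2|3)=-1; (−1)^{-12·-2·1}·(-1)^-2·(-1)^-12 = +1.
v=19: a=19^2·(≡3), b=19^1·(≡2) mod 19; (3|19)=-1, (2|19)=-1; (−1)^{2·1·9}·(-1)^1·(-1)^2 = -1.
v=2: v_2(a)=1, v_2(b)=-1; units ≡ 5, 1 (mod 8); ε·ε+αω+βω = 0·0+1·0+-1·1 ≡ 1  ⇒  (a,b)_2 = -1.
v=∞: 170 > 0 and 22610 > 0  ⇒  (a,b)_∞ = +1.
Ram(170, 22610) = {2, 5, 17, 19}; no ℚ_2-point on the conic.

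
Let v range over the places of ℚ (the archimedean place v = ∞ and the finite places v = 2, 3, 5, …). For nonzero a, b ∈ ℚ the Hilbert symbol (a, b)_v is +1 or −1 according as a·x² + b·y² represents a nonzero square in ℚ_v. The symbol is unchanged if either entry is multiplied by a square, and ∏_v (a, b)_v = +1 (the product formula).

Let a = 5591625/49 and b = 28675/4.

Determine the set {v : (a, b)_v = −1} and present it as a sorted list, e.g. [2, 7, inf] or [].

[5, 31]

(a, b) ≡ (223665, 1147) mod (ℚ^×)²; places V = {2, 3, 5, 7, 13, 31, 37, ∞}.
(a,b)_37: α=1, u≡23; β=1, v≡18 (mod 37); (23|37)=-1, (18|37)=-1; sign (−1)^0·-1^1·-1^1 = +1.
(a,b)_31: α=1, u≡13; β=1, v≡22 (mod 31); (13|31)=-1, (22|31)=-1; sign (−1)^1·-1^1·-1^1 = -1.
(a,b)_5: α=3, u≡2; β=2, v≡3 (mod 5); (2|5)=-1, (3|5)=-1; sign (−1)^0·-1^2·-1^3 = -1.
(a,b)_∞: sgn(223665)=+, sgn(1147)=+, so +1.
(a,b)_2: α=0, β=-2; u≡1, v≡3 (mod 8); ε(u)ε(v)=0·1, αω(v)=0·1, βω(u)=-2·0; sum ≡ 0  ⇒  +1.
(a,b)_13: α=1, u≡2; β=0, v≡9 (mod 13); (2|13)=-1, (9|13)=+1; sign (−1)^0·-1^0·+1^1 = +1.
(a,b)_7: α=-2, u≡4; β=0, v≡6 (mod 7); (4|7)=+1, (6|7)=-1; sign (−1)^0·+1^0·-1^-2 = +1.
(a,b)_3: α=1, u≡2; β=0, v≡1 (mod 3); (2|3)=-1, (1|3)=+1; sign (−1)^0·-1^0·+1^1 = +1.
(223665, 1147 / ℚ) ramifies at {5, 31}: a division algebra.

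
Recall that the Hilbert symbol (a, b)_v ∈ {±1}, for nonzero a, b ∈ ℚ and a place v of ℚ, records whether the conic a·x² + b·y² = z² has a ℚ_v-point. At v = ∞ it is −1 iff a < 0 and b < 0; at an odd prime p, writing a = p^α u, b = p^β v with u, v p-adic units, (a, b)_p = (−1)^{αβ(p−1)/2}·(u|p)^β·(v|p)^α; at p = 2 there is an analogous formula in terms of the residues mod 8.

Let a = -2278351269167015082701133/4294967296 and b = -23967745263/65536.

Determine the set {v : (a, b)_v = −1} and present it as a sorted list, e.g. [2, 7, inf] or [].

[3, 7, 11, inf]

Mod squares: a ≡ -37, b ≡ -5034183. Check v ∈ {∞, 2, 3, 7, 11, 17, 19, 23, 31, 37}.
v=37: a=37^3·(≡28), b=37^1·(≡1) mod 37; (28|37)=+1, (1|37)=+1; (−1)^{3·1·18}·(+1)^1·(+1)^3 = +1.
v=17: a=17^2·(≡5), b=17^0·(≡10) mod 17; (5|17)=-1, (10|17)=-1; (−1)^{2·0·8}·(-1)^0·(-1)^2 = +1.
v=23: a=23^4·(≡13), b=23^2·(≡11) mod 23; (13|23)=+1, (11|23)=-1; (−1)^{4·2·11}·(+1)^2·(-1)^4 = +1.
v=∞: -37 < 0 and -5034183 < 0  ⇒  (a,b)_∞ = -1.
v=11: a=11^2·(≡2), b=11^1·(≡2) mod 11; (2|11)=-1, (2|11)=-1; (−1)^{2·1·5}·(-1)^1·(-1)^2 = -1.
v=19: a=19^0·(≡5), b=19^1·(≡7) mod 19; (5|19)=+1, (7|19)=+1; (−1)^{0·1·9}·(+1)^1·(+1)^0 = +1.
v=2: v_2(a)=-32, v_2(b)=-16; units ≡ 3, 1 (mod 8); ε·ε+αω+βω = 1·0+-32·0+-16·1 ≡ 0  ⇒  (a,b)_2 = +1.
v=3: a=3^14·(≡2), b=3^3·(≡1) mod 3; (2|3)=-1, (1|3)=+1; (−1)^{14·3·1}·(-1)^3·(+1)^14 = -1.
v=7: a=7^0·(≡6), b=7^1·(≡2) mod 7; (6|7)=-1, (2|7)=+1; (−1)^{0·1·3}·(-1)^1·(+1)^0 = -1.
v=31: a=31^2·(≡10), b=31^1·(≡20) mod 31; (10|31)=+1, (20|31)=+1; (−1)^{2·1·15}·(+1)^1·(+1)^2 = +1.
Ram(-37, -5034183) = {3, 7, 11, ∞}; no ℚ_3-point on the conic.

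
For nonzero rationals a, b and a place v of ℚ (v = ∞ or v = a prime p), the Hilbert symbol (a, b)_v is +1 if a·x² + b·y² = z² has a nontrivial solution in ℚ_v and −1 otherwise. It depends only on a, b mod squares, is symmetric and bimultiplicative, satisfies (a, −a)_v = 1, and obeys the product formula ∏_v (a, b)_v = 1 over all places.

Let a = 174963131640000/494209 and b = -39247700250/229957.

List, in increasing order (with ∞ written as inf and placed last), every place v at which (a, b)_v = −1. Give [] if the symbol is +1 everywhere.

(a, b) ≡ (11, -72930) mod (ℚ^×)²; places V = {2, 3, 5, 7, 11, 13, 17, 19, 23, 37, ∞}.
(a,b)_3: α=2, u≡2; β=1, v≡2 (mod 3); (2|3)=-1, (2|3)=-1; sign (−1)^0·-1^1·-1^2 = -1.
(a,b)_19: α=-2, u≡9; β=-2, v≡11 (mod 19); (9|19)=+1, (11|19)=+1; sign (−1)^0·+1^-2·+1^-2 = +1.
(a,b)_11: α=1, u≡5; β=1, v≡5 (mod 11); (5|11)=+1, (5|11)=+1; sign (−1)^1·+1^1·+1^1 = -1.
(a,b)_2: α=6, β=1; u≡3, v≡7 (mod 8); ε(u)ε(v)=1·1, αω(v)=6·0, βω(u)=1·1; sum ≡ 0  ⇒  +1.
(a,b)_37: α=-2, u≡10; β=0, v≡11 (mod 37); (10|37)=+1, (11|37)=+1; sign (−1)^0·+1^0·+1^-2 = +1.
(a,b)_23: α=2, u≡21; β=4, v≡9 (mod 23); (21|23)=-1, (9|23)=+1; sign (−1)^0·-1^4·+1^2 = +1.
(a,b)_17: α=4, u≡3; β=1, v≡10 (mod 17); (3|17)=-1, (10|17)=-1; sign (−1)^0·-1^1·-1^4 = -1.
(a,b)_7: α=0, u≡2; β=-2, v≡6 (mod 7); (2|7)=+1, (6|7)=-1; sign (−1)^0·+1^-2·-1^0 = +1.
(a,b)_13: α=0, u≡2; β=-1, v≡11 (mod 13); (2|13)=-1, (11|13)=-1; sign (−1)^0·-1^-1·-1^0 = -1.
(a,b)_5: α=4, u≡1; β=3, v≡4 (mod 5); (1|5)=+1, (4|5)=+1; sign (−1)^0·+1^3·+1^4 = +1.
(a,b)_∞: sgn(11)=+, sgn(-72930)=−, so +1.
(11, -72930 / ℚ) ramifies at {3, 11, 13, 17}: a division algebra.

[3, 11, 13, 17]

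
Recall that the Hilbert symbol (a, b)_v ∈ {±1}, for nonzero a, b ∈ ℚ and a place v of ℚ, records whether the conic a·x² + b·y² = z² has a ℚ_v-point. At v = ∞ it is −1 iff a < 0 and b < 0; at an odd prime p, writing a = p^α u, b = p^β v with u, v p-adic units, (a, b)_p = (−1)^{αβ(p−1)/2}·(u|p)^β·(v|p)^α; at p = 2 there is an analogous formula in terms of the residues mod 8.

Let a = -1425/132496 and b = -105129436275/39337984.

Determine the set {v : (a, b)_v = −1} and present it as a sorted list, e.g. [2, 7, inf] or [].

[3, inf]

Mod squares: a ≡ -57, b ≡ -19. Check v ∈ {∞, 2, 3, 5, 7, 13, 19, 29}.
v=29: a=29^0·(≡24), b=29^2·(≡11) mod 29; (24|29)=+1, (11|29)=-1; (−1)^{0·2·14}·(+1)^2·(-1)^0 = +1.
v=19: a=19^1·(≡17), b=19^3·(≡14) mod 19; (17|19)=+1, (14|19)=-1; (−1)^{1·3·9}·(+1)^3·(-1)^1 = +1.
v=13: a=13^-2·(≡11), b=13^0·(≡2) mod 13; (11|13)=-1, (2|13)=-1; (−1)^{-2·0·6}·(-1)^0·(-1)^-2 = +1.
v=7: a=7^-2·(≡5), b=7^-4·(≡1) mod 7; (5|7)=-1, (1|7)=+1; (−1)^{-2·-4·3}·(-1)^-4·(+1)^-2 = +1.
v=∞: -57 < 0 and -19 < 0  ⇒  (a,b)_∞ = -1.
v=2: v_2(a)=-4, v_2(b)=-14; units ≡ 7, 5 (mod 8); ε·ε+αω+βω = 1·0+-4·1+-14·0 ≡ 0  ⇒  (a,b)_2 = +1.
v=3: a=3^1·(≡2), b=3^6·(≡2) mod 3; (2|3)=-1, (2|3)=-1; (−1)^{1·6·1}·(-1)^6·(-1)^1 = -1.
v=5: a=5^2·(≡3), b=5^2·(≡1) mod 5; (3|5)=-1, (1|5)=+1; (−1)^{2·2·2}·(-1)^2·(+1)^2 = +1.
(-57, -19 / ℚ) ramifies at {3, ∞}: a division algebra.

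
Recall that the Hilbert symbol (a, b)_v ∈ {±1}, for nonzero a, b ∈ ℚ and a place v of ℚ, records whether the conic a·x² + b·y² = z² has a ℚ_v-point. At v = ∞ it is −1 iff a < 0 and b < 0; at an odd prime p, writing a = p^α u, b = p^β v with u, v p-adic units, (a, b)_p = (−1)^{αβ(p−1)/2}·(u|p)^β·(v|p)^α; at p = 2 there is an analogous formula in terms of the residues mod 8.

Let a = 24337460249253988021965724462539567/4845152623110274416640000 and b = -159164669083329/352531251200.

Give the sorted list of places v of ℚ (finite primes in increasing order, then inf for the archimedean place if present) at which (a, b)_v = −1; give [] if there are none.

[2, 3, 13, 23]

Mod squares: a ≡ 106743, b ≡ -312018. Check v ∈ {∞, 2, 3, 5, 7, 13, 17, 19, 23, 41}.
v=13: a=13^9·(≡11), b=13^4·(≡6) mod 13; (11|13)=-1, (6|13)=-1; (−1)^{9·4·6}·(-1)^4·(-1)^9 = -1.
v=2: v_2(a)=-62, v_2(b)=-23; units ≡ 7, 7 (mod 8); ε·ε+αω+βω = 1·1+-62·0+-23·0 ≡ 1  ⇒  (a,b)_2 = -1.
v=19: a=19^2·(≡11), b=19^1·(≡12) mod 19; (11|19)=+1, (12|19)=-1; (−1)^{2·1·9}·(+1)^1·(-1)^2 = +1.
v=41: a=41^-2·(≡4), b=41^-2·(≡36) mod 41; (4|41)=+1, (36|41)=+1; (−1)^{-2·-2·20}·(+1)^-2·(+1)^-2 = +1.
v=3: a=3^17·(≡1), b=3^7·(≡1) mod 3; (1|3)=+1, (1|3)=+1; (−1)^{17·7·1}·(+1)^7·(+1)^17 = -1.
v=5: a=5^-4·(≡3), b=5^-2·(≡2) mod 5; (3|5)=-1, (2|5)=-1; (−1)^{-4·-2·2}·(-1)^-2·(-1)^-4 = +1.
v=7: a=7^7·(≡6), b=7^3·(≡4) mod 7; (6|7)=-1, (4|7)=+1; (−1)^{7·3·3}·(-1)^3·(+1)^7 = +1.
v=23: a=23^3·(≡18), b=23^1·(≡9) mod 23; (18|23)=+1, (9|23)=+1; (−1)^{3·1·11}·(+1)^1·(+1)^3 = -1.
v=∞: 106743 > 0 and -312018 < 0  ⇒  (a,b)_∞ = +1.
v=17: a=17^3·(≡12), b=17^1·(≡7) mod 17; (12|17)=-1, (7|17)=-1; (−1)^{3·1·8}·(-1)^1·(-1)^3 = +1.
|Ram(106743, -312018)| = 4, even; anisotropic at {2, 3, 13, 23}.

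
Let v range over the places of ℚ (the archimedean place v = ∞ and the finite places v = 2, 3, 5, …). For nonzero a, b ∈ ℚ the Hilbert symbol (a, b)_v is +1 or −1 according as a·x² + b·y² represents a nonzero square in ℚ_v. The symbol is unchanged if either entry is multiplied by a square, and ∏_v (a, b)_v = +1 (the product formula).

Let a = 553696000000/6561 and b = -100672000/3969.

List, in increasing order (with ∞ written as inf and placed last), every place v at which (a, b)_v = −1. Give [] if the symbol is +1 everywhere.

Mod squares: a ≡ 286, b ≡ -130. Check v ∈ {∞, 2, 3, 5, 7, 11, 13}.
v=2: v_2(a)=11, v_2(b)=9; units ≡ 7, 7 (mod 8); ε·ε+αω+βω = 1·1+11·0+9·0 ≡ 1  ⇒  (a,b)_2 = -1.
v=7: a=7^0·(≡5), b=7^-2·(≡3) mod 7; (5|7)=-1, (3|7)=-1; (−1)^{0·-2·3}·(-1)^-2·(-1)^0 = +1.
v=5: a=5^6·(≡4), b=5^3·(≡1) mod 5; (4|5)=+1, (1|5)=+1; (−1)^{6·3·2}·(+1)^3·(+1)^6 = +1.
v=13: a=13^1·(≡12), b=13^1·(≡12) mod 13; (12|13)=+1, (12|13)=+1; (−1)^{1·1·6}·(+1)^1·(+1)^1 = +1.
v=3: a=3^-8·(≡1), b=3^-4·(≡2) mod 3; (1|3)=+1, (2|3)=-1; (−1)^{-8·-4·1}·(+1)^-4·(-1)^-8 = +1.
v=∞: 286 > 0 and -130 < 0  ⇒  (a,b)_∞ = +1.
v=11: a=11^3·(≡4), b=11^2·(≡2) mod 11; (4|11)=+1, (2|11)=-1; (−1)^{3·2·5}·(+1)^2·(-1)^3 = -1.
Ram(286, -130) = {2, 11}; no ℚ_2-point on the conic.

[2, 11]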